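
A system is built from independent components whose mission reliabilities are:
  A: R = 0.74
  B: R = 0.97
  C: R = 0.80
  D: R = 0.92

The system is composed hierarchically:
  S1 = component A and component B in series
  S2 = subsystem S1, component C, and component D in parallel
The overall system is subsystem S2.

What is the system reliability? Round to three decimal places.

Series (A and B): 0.74000 × 0.97000 = 0.71780
Parallel ([0.71780], C, and D): 1 − (1 − 0.71780)(1 − 0.80000)(1 − 0.92000) = 0.995

0.995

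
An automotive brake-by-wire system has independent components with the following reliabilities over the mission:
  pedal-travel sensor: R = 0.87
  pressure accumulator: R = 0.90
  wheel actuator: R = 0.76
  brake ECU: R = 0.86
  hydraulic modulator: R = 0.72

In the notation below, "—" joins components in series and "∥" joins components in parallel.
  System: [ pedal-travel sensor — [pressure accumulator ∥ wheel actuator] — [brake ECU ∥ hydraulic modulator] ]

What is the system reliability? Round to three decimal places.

0.816

Parallel (pressure accumulator and wheel actuator): 1 − (1 − 0.90000)(1 − 0.76000) = 0.97600
Parallel (brake ECU and hydraulic modulator): 1 − (1 − 0.86000)(1 − 0.72000) = 0.96080
Series (pedal-travel sensor, [0.97600], and [0.96080]): 0.87000 × 0.97600 × 0.96080 = 0.816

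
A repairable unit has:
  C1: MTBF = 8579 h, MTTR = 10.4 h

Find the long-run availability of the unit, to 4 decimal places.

0.9988

A(C1) = MTBF/(MTBF+MTTR) = 8579/(8579+10.4) = 0.9988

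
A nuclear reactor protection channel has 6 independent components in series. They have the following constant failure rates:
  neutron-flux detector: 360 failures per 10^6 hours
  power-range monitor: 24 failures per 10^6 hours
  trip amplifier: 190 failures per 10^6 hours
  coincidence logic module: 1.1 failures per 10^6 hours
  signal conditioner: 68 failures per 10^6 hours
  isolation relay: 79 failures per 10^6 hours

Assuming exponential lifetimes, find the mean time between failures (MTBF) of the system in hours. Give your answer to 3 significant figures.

Series of exponential components: λ_sys = Σ λ_i
λ_sys = 0.00036 + 0.000024 + 0.00019 + 0.0000011 + 0.000068 + 0.000079 = 7.2210e-04 /h
MTBF = 1 / λ_sys = 1380 h

1380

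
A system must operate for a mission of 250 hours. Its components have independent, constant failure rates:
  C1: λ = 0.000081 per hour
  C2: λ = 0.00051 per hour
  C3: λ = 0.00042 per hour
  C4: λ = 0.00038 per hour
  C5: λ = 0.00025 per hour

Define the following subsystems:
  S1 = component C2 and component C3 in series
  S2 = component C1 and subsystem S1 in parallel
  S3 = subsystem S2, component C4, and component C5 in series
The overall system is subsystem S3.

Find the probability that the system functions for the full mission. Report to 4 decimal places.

0.8507

R(C1) = exp(−0.000081 × 250) = 0.979954
R(C2) = exp(−0.00051 × 250) = 0.880293
R(C3) = exp(−0.00042 × 250) = 0.900325
R(C4) = exp(−0.00038 × 250) = 0.909373
R(C5) = exp(−0.00025 × 250) = 0.939413
Series (C2 and C3): 0.880293 × 0.900325 = 0.792550
Parallel (C1 and [0.792550]): 1 − (1 − 0.979954)(1 − 0.792550) = 0.995841
Series ([0.995841], C4, and C5): 0.995841 × 0.909373 × 0.939413 = 0.8507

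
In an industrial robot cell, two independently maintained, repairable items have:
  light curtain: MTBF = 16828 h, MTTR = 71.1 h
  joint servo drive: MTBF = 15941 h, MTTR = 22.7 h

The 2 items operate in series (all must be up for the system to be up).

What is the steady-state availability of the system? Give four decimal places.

0.9944

A(light curtain) = MTBF/(MTBF+MTTR) = 16828/(16828+71.1) = 0.995793
A(joint servo drive) = MTBF/(MTBF+MTTR) = 15941/(15941+22.7) = 0.998578
Series availability: 0.995793 × 0.998578 = 0.9944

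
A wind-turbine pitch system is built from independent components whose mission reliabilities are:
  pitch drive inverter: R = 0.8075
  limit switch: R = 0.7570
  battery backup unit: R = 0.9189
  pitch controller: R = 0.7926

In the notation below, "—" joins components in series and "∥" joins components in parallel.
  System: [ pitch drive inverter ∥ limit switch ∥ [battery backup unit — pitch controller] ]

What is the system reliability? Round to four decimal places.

0.9873

Series (battery backup unit and pitch controller): 0.918900 × 0.792600 = 0.728320
Parallel (pitch drive inverter, limit switch, and [0.728320]): 1 − (1 − 0.807500)(1 − 0.757000)(1 − 0.728320) = 0.9873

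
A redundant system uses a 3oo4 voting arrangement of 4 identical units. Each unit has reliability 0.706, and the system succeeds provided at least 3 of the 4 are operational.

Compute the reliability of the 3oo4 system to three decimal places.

R = Σ_{i=3}^{4} C(4,i) p^i (1−p)^{4−i} with p = 0.706
C(4,3)·0.706^3·0.294^1 = 0.41383
C(4,4)·0.706^4·0.294^0 = 0.24844
Sum = 0.662

0.662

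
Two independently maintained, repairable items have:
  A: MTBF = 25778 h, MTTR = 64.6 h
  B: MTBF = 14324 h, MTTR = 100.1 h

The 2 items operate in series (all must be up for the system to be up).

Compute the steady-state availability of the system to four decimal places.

0.9906

A(A) = MTBF/(MTBF+MTTR) = 25778/(25778+64.6) = 0.997500
A(B) = MTBF/(MTBF+MTTR) = 14324/(14324+100.1) = 0.993060
Series availability: 0.997500 × 0.993060 = 0.9906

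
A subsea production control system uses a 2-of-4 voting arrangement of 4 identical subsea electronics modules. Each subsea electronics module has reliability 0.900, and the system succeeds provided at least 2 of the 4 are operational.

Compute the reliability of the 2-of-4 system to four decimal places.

0.9963

R = Σ_{i=2}^{4} C(4,i) p^i (1−p)^{4−i} with p = 0.900
C(4,2)·0.900^2·0.100^2 = 0.048600
C(4,3)·0.900^3·0.100^1 = 0.291600
C(4,4)·0.900^4·0.100^0 = 0.656100
Sum = 0.9963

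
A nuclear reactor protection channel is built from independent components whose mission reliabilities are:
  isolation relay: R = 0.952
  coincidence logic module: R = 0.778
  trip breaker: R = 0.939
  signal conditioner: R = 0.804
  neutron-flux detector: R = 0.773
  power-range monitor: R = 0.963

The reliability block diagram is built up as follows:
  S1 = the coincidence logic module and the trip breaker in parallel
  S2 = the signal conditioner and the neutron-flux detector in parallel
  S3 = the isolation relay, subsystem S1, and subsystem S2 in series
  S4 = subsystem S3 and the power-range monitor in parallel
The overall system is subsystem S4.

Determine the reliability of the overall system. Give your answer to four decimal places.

Parallel (coincidence logic module and trip breaker): 1 − (1 − 0.778000)(1 − 0.939000) = 0.986458
Parallel (signal conditioner and neutron-flux detector): 1 − (1 − 0.804000)(1 − 0.773000) = 0.955508
Series (isolation relay, [0.986458], and [0.955508]): 0.952000 × 0.986458 × 0.955508 = 0.897325
Parallel ([0.897325] and power-range monitor): 1 − (1 − 0.897325)(1 − 0.963000) = 0.9962

0.9962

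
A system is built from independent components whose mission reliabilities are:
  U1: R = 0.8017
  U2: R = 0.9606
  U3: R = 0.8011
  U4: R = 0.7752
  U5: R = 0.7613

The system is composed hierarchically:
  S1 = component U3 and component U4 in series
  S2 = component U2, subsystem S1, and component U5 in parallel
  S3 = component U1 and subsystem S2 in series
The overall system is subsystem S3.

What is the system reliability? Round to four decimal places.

Series (U3 and U4): 0.801100 × 0.775200 = 0.621013
Parallel (U2, [0.621013], and U5): 1 − (1 − 0.960600)(1 − 0.621013)(1 − 0.761300) = 0.996436
Series (U1 and [0.996436]): 0.801700 × 0.996436 = 0.7988

0.7988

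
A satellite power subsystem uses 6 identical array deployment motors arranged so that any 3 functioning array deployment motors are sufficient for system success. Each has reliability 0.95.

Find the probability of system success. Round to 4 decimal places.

0.9999

R = Σ_{i=3}^{6} C(6,i) p^i (1−p)^{6−i} with p = 0.95
C(6,3)·0.95^3·0.05^3 = 0.002143
C(6,4)·0.95^4·0.05^2 = 0.030544
C(6,5)·0.95^5·0.05^1 = 0.232134
C(6,6)·0.95^6·0.05^0 = 0.735092
Sum = 0.9999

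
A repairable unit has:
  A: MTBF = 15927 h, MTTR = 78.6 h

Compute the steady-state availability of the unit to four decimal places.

A(A) = MTBF/(MTBF+MTTR) = 15927/(15927+78.6) = 0.9951

0.9951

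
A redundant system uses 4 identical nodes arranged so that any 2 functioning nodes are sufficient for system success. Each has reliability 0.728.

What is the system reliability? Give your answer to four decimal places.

R = Σ_{i=2}^{4} C(4,i) p^i (1−p)^{4−i} with p = 0.728
C(4,2)·0.728^2·0.272^2 = 0.235262
C(4,3)·0.728^3·0.272^1 = 0.419781
C(4,4)·0.728^4·0.272^0 = 0.280883
Sum = 0.9359

0.9359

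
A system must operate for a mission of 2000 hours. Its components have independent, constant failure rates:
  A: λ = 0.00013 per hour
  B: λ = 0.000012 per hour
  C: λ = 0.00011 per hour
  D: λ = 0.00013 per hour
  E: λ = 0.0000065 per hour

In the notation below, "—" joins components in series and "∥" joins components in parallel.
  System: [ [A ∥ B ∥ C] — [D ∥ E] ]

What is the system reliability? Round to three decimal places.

R(A) = exp(−0.00013 × 2000) = 0.77105
R(B) = exp(−0.000012 × 2000) = 0.97629
R(C) = exp(−0.00011 × 2000) = 0.80252
R(D) = exp(−0.00013 × 2000) = 0.77105
R(E) = exp(−0.0000065 × 2000) = 0.98708
Parallel (A, B, and C): 1 − (1 − 0.77105)(1 − 0.97629)(1 − 0.80252) = 0.99893
Parallel (D and E): 1 − (1 − 0.77105)(1 − 0.98708) = 0.99704
Series ([0.99893] and [0.99704]): 0.99893 × 0.99704 = 0.996

0.996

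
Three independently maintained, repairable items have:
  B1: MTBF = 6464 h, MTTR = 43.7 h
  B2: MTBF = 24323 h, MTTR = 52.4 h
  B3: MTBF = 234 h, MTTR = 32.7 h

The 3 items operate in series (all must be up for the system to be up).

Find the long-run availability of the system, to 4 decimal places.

A(B1) = MTBF/(MTBF+MTTR) = 6464/(6464+43.7) = 0.993285
A(B2) = MTBF/(MTBF+MTTR) = 24323/(24323+52.4) = 0.997850
A(B3) = MTBF/(MTBF+MTTR) = 234/(234+32.7) = 0.877390
Series availability: 0.993285 × 0.997850 × 0.877390 = 0.8696

0.8696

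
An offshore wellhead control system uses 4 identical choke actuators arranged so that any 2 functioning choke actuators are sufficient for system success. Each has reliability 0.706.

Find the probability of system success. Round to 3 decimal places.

0.921

R = Σ_{i=2}^{4} C(4,i) p^i (1−p)^{4−i} with p = 0.706
C(4,2)·0.706^2·0.294^2 = 0.25850
C(4,3)·0.706^3·0.294^1 = 0.41383
C(4,4)·0.706^4·0.294^0 = 0.24844
Sum = 0.921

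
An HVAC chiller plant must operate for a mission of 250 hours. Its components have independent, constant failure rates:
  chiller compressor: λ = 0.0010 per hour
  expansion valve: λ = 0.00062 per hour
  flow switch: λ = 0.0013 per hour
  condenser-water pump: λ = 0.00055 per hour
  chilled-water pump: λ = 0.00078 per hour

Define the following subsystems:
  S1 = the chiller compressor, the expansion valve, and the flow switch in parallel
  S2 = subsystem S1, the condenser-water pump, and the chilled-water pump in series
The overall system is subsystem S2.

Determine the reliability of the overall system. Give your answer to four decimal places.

R(chiller compressor) = exp(−0.0010 × 250) = 0.778801
R(expansion valve) = exp(−0.00062 × 250) = 0.856415
R(flow switch) = exp(−0.0013 × 250) = 0.722527
R(condenser-water pump) = exp(−0.00055 × 250) = 0.871534
R(chilled-water pump) = exp(−0.00078 × 250) = 0.822835
Parallel (chiller compressor, expansion valve, and flow switch): 1 − (1 − 0.778801)(1 − 0.856415)(1 − 0.722527) = 0.991187
Series ([0.991187], condenser-water pump, and chilled-water pump): 0.991187 × 0.871534 × 0.822835 = 0.7108

0.7108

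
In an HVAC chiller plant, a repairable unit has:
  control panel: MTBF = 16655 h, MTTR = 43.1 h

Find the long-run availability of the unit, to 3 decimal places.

0.997

A(control panel) = MTBF/(MTBF+MTTR) = 16655/(16655+43.1) = 0.997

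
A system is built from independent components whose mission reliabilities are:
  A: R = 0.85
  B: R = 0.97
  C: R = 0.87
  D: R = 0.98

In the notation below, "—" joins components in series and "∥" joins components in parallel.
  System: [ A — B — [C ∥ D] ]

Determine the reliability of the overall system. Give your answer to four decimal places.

0.8224

Parallel (C and D): 1 − (1 − 0.870000)(1 − 0.980000) = 0.997400
Series (A, B, and [0.997400]): 0.850000 × 0.970000 × 0.997400 = 0.8224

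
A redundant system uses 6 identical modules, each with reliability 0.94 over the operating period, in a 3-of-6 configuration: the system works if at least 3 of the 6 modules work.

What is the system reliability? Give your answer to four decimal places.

R = Σ_{i=3}^{6} C(6,i) p^i (1−p)^{6−i} with p = 0.94
C(6,3)·0.94^3·0.06^3 = 0.003588
C(6,4)·0.94^4·0.06^2 = 0.042160
C(6,5)·0.94^5·0.06^1 = 0.264205
C(6,6)·0.94^6·0.06^0 = 0.689870
Sum = 0.9998

0.9998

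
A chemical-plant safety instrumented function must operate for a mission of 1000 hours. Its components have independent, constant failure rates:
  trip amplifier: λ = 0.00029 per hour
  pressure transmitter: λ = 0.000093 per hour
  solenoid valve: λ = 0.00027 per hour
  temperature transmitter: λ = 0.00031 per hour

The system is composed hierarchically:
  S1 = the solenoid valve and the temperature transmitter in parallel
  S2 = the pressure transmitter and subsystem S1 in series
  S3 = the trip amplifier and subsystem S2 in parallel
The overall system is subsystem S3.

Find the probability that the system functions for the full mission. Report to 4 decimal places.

R(trip amplifier) = exp(−0.00029 × 1000) = 0.748264
R(pressure transmitter) = exp(−0.000093 × 1000) = 0.911194
R(solenoid valve) = exp(−0.00027 × 1000) = 0.763379
R(temperature transmitter) = exp(−0.00031 × 1000) = 0.733447
Parallel (solenoid valve and temperature transmitter): 1 − (1 − 0.763379)(1 − 0.733447) = 0.936928
Series (pressure transmitter and [0.936928]): 0.911194 × 0.936928 = 0.853723
Parallel (trip amplifier and [0.853723]): 1 − (1 − 0.748264)(1 − 0.853723) = 0.9632

0.9632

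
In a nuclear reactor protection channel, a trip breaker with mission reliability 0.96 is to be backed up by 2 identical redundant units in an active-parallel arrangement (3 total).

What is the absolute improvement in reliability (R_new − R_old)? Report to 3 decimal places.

0.040

R_before = 0.96
R_after = 1 − (1 − 0.96)^3 = 1.000
ΔR = 1.000 − 0.96 = 0.040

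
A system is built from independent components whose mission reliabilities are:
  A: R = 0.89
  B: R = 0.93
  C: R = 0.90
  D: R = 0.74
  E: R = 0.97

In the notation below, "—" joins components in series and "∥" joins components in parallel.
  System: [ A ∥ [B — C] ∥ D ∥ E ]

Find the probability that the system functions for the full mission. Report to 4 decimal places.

Series (B and C): 0.930000 × 0.900000 = 0.837000
Parallel (A, [0.837000], D, and E): 1 − (1 − 0.890000)(1 − 0.837000)(1 − 0.740000)(1 − 0.970000) = 0.9999

0.9999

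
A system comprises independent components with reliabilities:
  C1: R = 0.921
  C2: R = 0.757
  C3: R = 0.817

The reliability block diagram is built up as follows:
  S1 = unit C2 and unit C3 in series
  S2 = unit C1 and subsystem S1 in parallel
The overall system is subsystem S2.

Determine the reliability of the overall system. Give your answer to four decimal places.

Series (C2 and C3): 0.757000 × 0.817000 = 0.618469
Parallel (C1 and [0.618469]): 1 − (1 − 0.921000)(1 − 0.618469) = 0.9699

0.9699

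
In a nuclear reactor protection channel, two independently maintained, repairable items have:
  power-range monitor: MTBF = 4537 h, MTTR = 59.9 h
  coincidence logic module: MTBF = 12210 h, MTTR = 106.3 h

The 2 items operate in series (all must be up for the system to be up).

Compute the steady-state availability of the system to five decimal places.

0.97845

A(power-range monitor) = MTBF/(MTBF+MTTR) = 4537/(4537+59.9) = 0.986969
A(coincidence logic module) = MTBF/(MTBF+MTTR) = 12210/(12210+106.3) = 0.991369
Series availability: 0.986969 × 0.991369 = 0.97845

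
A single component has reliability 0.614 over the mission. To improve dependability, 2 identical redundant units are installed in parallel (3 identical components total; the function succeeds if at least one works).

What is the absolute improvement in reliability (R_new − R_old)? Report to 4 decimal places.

0.3285

R_before = 0.614
R_after = 1 − (1 − 0.614)^3 = 0.9425
ΔR = 0.9425 − 0.614 = 0.3285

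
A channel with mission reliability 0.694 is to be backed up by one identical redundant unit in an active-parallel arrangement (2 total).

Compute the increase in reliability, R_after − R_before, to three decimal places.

0.212

R_before = 0.694
R_after = 1 − (1 − 0.694)^2 = 0.906
ΔR = 0.906 − 0.694 = 0.212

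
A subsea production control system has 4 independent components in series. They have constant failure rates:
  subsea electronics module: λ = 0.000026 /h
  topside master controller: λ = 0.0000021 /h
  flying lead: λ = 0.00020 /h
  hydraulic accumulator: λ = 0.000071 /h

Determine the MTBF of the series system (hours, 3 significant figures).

3340

Series of exponential components: λ_sys = Σ λ_i
λ_sys = 0.000026 + 0.0000021 + 0.00020 + 0.000071 = 2.9910e-04 /h
MTBF = 1 / λ_sys = 3340 h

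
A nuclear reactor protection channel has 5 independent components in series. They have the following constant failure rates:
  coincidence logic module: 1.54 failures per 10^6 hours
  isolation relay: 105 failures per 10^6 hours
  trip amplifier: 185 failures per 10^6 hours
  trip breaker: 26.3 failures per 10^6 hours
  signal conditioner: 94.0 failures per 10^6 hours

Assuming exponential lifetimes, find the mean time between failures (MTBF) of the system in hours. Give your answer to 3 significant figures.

2430

Series of exponential components: λ_sys = Σ λ_i
λ_sys = 0.00000154 + 0.000105 + 0.000185 + 0.0000263 + 0.0000940 = 4.1184e-04 /h
MTBF = 1 / λ_sys = 2430 h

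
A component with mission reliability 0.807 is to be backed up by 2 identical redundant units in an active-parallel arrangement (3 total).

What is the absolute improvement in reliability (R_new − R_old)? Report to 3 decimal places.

R_before = 0.807
R_after = 1 − (1 − 0.807)^3 = 0.993
ΔR = 0.993 − 0.807 = 0.186

0.186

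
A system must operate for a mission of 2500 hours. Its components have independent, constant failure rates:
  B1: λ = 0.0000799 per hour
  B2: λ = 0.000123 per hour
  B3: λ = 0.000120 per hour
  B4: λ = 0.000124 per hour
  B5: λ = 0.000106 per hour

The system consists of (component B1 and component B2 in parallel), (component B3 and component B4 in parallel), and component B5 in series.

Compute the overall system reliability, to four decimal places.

R(B1) = exp(−0.0000799 × 2500) = 0.818935
R(B2) = exp(−0.000123 × 2500) = 0.735283
R(B3) = exp(−0.000120 × 2500) = 0.740818
R(B4) = exp(−0.000124 × 2500) = 0.733447
R(B5) = exp(−0.000106 × 2500) = 0.767206
Parallel (B1 and B2): 1 − (1 − 0.818935)(1 − 0.735283) = 0.952069
Parallel (B3 and B4): 1 − (1 − 0.740818)(1 − 0.733447) = 0.930914
Series ([0.952069], [0.930914], and B5): 0.952069 × 0.930914 × 0.767206 = 0.6800

0.6800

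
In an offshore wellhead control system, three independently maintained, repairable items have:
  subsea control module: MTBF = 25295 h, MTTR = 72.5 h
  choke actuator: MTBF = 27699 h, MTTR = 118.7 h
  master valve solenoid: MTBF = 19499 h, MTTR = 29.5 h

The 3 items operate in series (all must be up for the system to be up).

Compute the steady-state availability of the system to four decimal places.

0.9914

A(subsea control module) = MTBF/(MTBF+MTTR) = 25295/(25295+72.5) = 0.997142
A(choke actuator) = MTBF/(MTBF+MTTR) = 27699/(27699+118.7) = 0.995733
A(master valve solenoid) = MTBF/(MTBF+MTTR) = 19499/(19499+29.5) = 0.998489
Series availability: 0.997142 × 0.995733 × 0.998489 = 0.9914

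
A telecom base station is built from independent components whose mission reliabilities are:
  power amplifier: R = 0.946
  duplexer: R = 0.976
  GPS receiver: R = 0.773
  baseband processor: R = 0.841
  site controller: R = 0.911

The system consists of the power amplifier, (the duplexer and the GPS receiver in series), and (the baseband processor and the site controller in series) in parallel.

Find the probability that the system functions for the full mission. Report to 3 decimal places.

0.997

Series (duplexer and GPS receiver): 0.97600 × 0.77300 = 0.75445
Series (baseband processor and site controller): 0.84100 × 0.91100 = 0.76615
Parallel (power amplifier, [0.75445], and [0.76615]): 1 − (1 − 0.94600)(1 − 0.75445)(1 − 0.76615) = 0.997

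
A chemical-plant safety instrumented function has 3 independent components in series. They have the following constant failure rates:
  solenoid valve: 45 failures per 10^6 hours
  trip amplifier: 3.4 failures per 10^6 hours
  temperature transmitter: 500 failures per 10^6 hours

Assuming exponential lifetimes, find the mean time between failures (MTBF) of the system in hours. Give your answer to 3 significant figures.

1820

Series of exponential components: λ_sys = Σ λ_i
λ_sys = 0.000045 + 0.0000034 + 0.00050 = 5.4840e-04 /h
MTBF = 1 / λ_sys = 1820 h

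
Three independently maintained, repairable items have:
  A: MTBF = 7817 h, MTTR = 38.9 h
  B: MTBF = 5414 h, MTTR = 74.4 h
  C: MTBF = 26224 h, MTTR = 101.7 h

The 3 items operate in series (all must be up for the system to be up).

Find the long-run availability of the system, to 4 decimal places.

A(A) = MTBF/(MTBF+MTTR) = 7817/(7817+38.9) = 0.995048
A(B) = MTBF/(MTBF+MTTR) = 5414/(5414+74.4) = 0.986444
A(C) = MTBF/(MTBF+MTTR) = 26224/(26224+101.7) = 0.996137
Series availability: 0.995048 × 0.986444 × 0.996137 = 0.9778

0.9778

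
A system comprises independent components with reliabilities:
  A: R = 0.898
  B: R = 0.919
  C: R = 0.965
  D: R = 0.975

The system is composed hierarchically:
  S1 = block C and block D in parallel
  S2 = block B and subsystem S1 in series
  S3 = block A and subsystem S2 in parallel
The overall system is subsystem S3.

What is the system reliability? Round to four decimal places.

0.9917

Parallel (C and D): 1 − (1 − 0.965000)(1 − 0.975000) = 0.999125
Series (B and [0.999125]): 0.919000 × 0.999125 = 0.918196
Parallel (A and [0.918196]): 1 − (1 − 0.898000)(1 − 0.918196) = 0.9917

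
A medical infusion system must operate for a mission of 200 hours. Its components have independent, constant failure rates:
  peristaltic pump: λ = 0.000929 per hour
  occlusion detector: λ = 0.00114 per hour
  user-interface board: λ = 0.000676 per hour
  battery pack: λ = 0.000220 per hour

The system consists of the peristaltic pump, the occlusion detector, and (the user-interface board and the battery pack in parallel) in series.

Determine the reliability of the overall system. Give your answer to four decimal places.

R(peristaltic pump) = exp(−0.000929 × 200) = 0.830440
R(occlusion detector) = exp(−0.00114 × 200) = 0.796124
R(user-interface board) = exp(−0.000676 × 200) = 0.873541
R(battery pack) = exp(−0.000220 × 200) = 0.956954
Parallel (user-interface board and battery pack): 1 − (1 − 0.873541)(1 − 0.956954) = 0.994556
Series (peristaltic pump, occlusion detector, and [0.994556]): 0.830440 × 0.796124 × 0.994556 = 0.6575

0.6575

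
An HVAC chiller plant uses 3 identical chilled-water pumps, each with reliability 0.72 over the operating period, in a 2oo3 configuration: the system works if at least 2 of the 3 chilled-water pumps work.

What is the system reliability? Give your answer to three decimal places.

0.809

R = Σ_{i=2}^{3} C(3,i) p^i (1−p)^{3−i} with p = 0.72
C(3,2)·0.72^2·0.28^1 = 0.43546
C(3,3)·0.72^3·0.28^0 = 0.37325
Sum = 0.809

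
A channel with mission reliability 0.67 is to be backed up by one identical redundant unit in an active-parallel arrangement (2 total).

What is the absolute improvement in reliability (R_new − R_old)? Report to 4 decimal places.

R_before = 0.67
R_after = 1 − (1 − 0.67)^2 = 0.8911
ΔR = 0.8911 − 0.67 = 0.2211

0.2211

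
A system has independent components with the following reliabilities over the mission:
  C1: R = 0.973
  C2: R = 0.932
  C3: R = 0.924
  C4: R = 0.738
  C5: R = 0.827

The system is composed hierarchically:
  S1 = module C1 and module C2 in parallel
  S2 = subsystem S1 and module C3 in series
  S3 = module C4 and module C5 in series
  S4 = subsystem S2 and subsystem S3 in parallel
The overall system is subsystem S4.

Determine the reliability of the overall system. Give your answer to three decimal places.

Parallel (C1 and C2): 1 − (1 − 0.97300)(1 − 0.93200) = 0.99816
Series ([0.99816] and C3): 0.99816 × 0.92400 = 0.92230
Series (C4 and C5): 0.73800 × 0.82700 = 0.61033
Parallel ([0.92230] and [0.61033]): 1 − (1 − 0.92230)(1 − 0.61033) = 0.970

0.970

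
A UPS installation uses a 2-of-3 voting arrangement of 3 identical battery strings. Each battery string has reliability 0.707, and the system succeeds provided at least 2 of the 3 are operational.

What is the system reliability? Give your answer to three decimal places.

R = Σ_{i=2}^{3} C(3,i) p^i (1−p)^{3−i} with p = 0.707
C(3,2)·0.707^2·0.293^1 = 0.43937
C(3,3)·0.707^3·0.293^0 = 0.35339
Sum = 0.793

0.793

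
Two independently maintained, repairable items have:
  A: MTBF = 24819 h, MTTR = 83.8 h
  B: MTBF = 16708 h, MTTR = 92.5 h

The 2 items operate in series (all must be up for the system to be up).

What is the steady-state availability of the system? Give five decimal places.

A(A) = MTBF/(MTBF+MTTR) = 24819/(24819+83.8) = 0.996635
A(B) = MTBF/(MTBF+MTTR) = 16708/(16708+92.5) = 0.994494
Series availability: 0.996635 × 0.994494 = 0.99115

0.99115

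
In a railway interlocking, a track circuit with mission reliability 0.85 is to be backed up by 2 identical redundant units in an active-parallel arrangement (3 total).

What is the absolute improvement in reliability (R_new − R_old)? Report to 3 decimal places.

R_before = 0.85
R_after = 1 − (1 − 0.85)^3 = 0.997
ΔR = 0.997 − 0.85 = 0.147

0.147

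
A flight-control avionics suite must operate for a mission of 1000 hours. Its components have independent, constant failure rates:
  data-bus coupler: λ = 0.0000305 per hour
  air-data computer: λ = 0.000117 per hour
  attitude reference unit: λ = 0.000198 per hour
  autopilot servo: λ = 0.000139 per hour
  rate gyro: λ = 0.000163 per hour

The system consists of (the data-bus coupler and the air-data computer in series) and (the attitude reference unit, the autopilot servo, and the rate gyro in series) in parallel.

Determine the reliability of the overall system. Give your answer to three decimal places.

0.946

R(data-bus coupler) = exp(−0.0000305 × 1000) = 0.96996
R(air-data computer) = exp(−0.000117 × 1000) = 0.88959
R(attitude reference unit) = exp(−0.000198 × 1000) = 0.82037
R(autopilot servo) = exp(−0.000139 × 1000) = 0.87023
R(rate gyro) = exp(−0.000163 × 1000) = 0.84959
Series (data-bus coupler and air-data computer): 0.96996 × 0.88959 = 0.86287
Series (attitude reference unit, autopilot servo, and rate gyro): 0.82037 × 0.87023 × 0.84959 = 0.60653
Parallel ([0.86287] and [0.60653]): 1 − (1 − 0.86287)(1 − 0.60653) = 0.946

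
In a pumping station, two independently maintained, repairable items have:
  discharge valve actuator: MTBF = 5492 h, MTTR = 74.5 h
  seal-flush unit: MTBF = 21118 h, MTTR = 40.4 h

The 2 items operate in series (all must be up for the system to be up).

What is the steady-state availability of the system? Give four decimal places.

A(discharge valve actuator) = MTBF/(MTBF+MTTR) = 5492/(5492+74.5) = 0.986616
A(seal-flush unit) = MTBF/(MTBF+MTTR) = 21118/(21118+40.4) = 0.998091
Series availability: 0.986616 × 0.998091 = 0.9847

0.9847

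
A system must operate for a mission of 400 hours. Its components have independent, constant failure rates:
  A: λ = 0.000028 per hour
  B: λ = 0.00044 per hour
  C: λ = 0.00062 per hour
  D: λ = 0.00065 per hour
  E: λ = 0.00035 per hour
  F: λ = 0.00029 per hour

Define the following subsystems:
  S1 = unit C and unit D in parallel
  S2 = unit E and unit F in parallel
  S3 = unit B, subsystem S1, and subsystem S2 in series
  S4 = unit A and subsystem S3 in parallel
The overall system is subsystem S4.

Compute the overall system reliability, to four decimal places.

0.9976

R(A) = exp(−0.000028 × 400) = 0.988862
R(B) = exp(−0.00044 × 400) = 0.838618
R(C) = exp(−0.00062 × 400) = 0.780360
R(D) = exp(−0.00065 × 400) = 0.771052
R(E) = exp(−0.00035 × 400) = 0.869358
R(F) = exp(−0.00029 × 400) = 0.890475
Parallel (C and D): 1 − (1 − 0.780360)(1 − 0.771052) = 0.949714
Parallel (E and F): 1 − (1 − 0.869358)(1 − 0.890475) = 0.985691
Series (B, [0.949714], and [0.985691]): 0.838618 × 0.949714 × 0.985691 = 0.785051
Parallel (A and [0.785051]): 1 − (1 − 0.988862)(1 − 0.785051) = 0.9976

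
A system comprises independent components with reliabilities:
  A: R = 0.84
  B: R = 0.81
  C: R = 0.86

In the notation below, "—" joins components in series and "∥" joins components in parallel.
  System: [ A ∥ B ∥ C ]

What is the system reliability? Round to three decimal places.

Parallel (A, B, and C): 1 − (1 − 0.84000)(1 − 0.81000)(1 − 0.86000) = 0.996

0.996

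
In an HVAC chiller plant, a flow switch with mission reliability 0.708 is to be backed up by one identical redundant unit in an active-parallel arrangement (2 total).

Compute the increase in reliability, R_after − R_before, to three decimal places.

0.207

R_before = 0.708
R_after = 1 − (1 − 0.708)^2 = 0.915
ΔR = 0.915 − 0.708 = 0.207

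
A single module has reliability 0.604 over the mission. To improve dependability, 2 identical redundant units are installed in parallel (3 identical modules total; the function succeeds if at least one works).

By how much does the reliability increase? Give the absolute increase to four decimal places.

0.3339

R_before = 0.604
R_after = 1 − (1 − 0.604)^3 = 0.9379
ΔR = 0.9379 − 0.604 = 0.3339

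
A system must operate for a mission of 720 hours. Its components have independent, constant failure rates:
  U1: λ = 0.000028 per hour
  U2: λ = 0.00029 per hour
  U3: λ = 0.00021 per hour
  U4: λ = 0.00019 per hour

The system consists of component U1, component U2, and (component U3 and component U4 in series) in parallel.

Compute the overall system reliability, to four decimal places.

R(U1) = exp(−0.000028 × 720) = 0.980042
R(U2) = exp(−0.00029 × 720) = 0.811558
R(U3) = exp(−0.00021 × 720) = 0.859676
R(U4) = exp(−0.00019 × 720) = 0.872145
Series (U3 and U4): 0.859676 × 0.872145 = 0.749762
Parallel (U1, U2, and [0.749762]): 1 − (1 − 0.980042)(1 − 0.811558)(1 − 0.749762) = 0.9991

0.9991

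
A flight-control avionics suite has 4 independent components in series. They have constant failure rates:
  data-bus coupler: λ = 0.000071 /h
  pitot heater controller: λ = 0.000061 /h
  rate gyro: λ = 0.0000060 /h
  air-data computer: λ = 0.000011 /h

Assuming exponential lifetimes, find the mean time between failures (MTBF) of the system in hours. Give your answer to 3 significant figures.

Series of exponential components: λ_sys = Σ λ_i
λ_sys = 0.000071 + 0.000061 + 0.0000060 + 0.000011 = 1.4900e-04 /h
MTBF = 1 / λ_sys = 6710 h

6710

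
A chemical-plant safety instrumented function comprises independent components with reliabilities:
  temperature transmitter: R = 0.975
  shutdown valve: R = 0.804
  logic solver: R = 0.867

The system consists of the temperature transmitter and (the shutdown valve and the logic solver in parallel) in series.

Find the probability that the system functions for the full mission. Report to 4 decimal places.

0.9496

Parallel (shutdown valve and logic solver): 1 − (1 − 0.804000)(1 − 0.867000) = 0.973932
Series (temperature transmitter and [0.973932]): 0.975000 × 0.973932 = 0.9496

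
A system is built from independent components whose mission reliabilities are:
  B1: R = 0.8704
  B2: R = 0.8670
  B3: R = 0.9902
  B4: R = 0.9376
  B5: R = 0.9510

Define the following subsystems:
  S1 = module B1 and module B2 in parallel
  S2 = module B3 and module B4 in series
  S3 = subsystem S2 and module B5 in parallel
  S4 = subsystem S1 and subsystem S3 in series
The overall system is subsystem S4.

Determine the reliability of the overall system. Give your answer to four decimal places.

0.9793

Parallel (B1 and B2): 1 − (1 − 0.870400)(1 − 0.867000) = 0.982763
Series (B3 and B4): 0.990200 × 0.937600 = 0.928412
Parallel ([0.928412] and B5): 1 − (1 − 0.928412)(1 − 0.951000) = 0.996492
Series ([0.982763] and [0.996492]): 0.982763 × 0.996492 = 0.9793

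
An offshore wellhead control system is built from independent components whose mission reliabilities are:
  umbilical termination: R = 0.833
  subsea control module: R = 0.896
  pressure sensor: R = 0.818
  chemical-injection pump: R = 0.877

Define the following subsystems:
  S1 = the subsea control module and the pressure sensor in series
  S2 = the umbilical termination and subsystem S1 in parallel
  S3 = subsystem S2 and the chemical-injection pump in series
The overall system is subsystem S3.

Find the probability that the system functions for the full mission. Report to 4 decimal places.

Series (subsea control module and pressure sensor): 0.896000 × 0.818000 = 0.732928
Parallel (umbilical termination and [0.732928]): 1 − (1 − 0.833000)(1 − 0.732928) = 0.955399
Series ([0.955399] and chemical-injection pump): 0.955399 × 0.877000 = 0.8379

0.8379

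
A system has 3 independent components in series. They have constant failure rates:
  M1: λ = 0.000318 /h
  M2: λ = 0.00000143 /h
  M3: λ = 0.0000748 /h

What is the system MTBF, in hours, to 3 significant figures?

2540

Series of exponential components: λ_sys = Σ λ_i
λ_sys = 0.000318 + 0.00000143 + 0.0000748 = 3.9423e-04 /h
MTBF = 1 / λ_sys = 2540 h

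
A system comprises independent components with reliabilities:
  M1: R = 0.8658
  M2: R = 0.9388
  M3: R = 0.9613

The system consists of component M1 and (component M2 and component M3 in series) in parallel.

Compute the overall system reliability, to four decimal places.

Series (M2 and M3): 0.938800 × 0.961300 = 0.902468
Parallel (M1 and [0.902468]): 1 − (1 − 0.865800)(1 − 0.902468) = 0.9869

0.9869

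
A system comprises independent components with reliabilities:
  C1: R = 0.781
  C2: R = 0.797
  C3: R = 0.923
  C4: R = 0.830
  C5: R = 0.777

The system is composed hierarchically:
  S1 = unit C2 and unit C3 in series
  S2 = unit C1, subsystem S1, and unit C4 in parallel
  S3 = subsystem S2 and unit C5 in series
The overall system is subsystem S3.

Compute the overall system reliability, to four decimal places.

0.7694

Series (C2 and C3): 0.797000 × 0.923000 = 0.735631
Parallel (C1, [0.735631], and C4): 1 − (1 − 0.781000)(1 − 0.735631)(1 − 0.830000) = 0.990158
Series ([0.990158] and C5): 0.990158 × 0.777000 = 0.7694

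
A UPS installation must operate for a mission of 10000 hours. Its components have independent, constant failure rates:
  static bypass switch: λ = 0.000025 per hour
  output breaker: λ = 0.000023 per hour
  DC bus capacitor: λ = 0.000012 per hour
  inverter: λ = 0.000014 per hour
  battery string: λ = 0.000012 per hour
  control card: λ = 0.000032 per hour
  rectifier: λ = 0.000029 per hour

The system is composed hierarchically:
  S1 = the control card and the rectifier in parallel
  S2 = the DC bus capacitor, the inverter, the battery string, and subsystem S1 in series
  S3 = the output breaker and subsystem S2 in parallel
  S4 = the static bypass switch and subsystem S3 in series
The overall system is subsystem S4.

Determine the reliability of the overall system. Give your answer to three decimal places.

R(static bypass switch) = exp(−0.000025 × 10000) = 0.77880
R(output breaker) = exp(−0.000023 × 10000) = 0.79453
R(DC bus capacitor) = exp(−0.000012 × 10000) = 0.88692
R(inverter) = exp(−0.000014 × 10000) = 0.86936
R(battery string) = exp(−0.000012 × 10000) = 0.88692
R(control card) = exp(−0.000032 × 10000) = 0.72615
R(rectifier) = exp(−0.000029 × 10000) = 0.74826
Parallel (control card and rectifier): 1 − (1 − 0.72615)(1 − 0.74826) = 0.93106
Series (DC bus capacitor, inverter, battery string, and [0.93106]): 0.88692 × 0.86936 × 0.88692 × 0.93106 = 0.63672
Parallel (output breaker and [0.63672]): 1 − (1 − 0.79453)(1 − 0.63672) = 0.92536
Series (static bypass switch and [0.92536]): 0.77880 × 0.92536 = 0.721

0.721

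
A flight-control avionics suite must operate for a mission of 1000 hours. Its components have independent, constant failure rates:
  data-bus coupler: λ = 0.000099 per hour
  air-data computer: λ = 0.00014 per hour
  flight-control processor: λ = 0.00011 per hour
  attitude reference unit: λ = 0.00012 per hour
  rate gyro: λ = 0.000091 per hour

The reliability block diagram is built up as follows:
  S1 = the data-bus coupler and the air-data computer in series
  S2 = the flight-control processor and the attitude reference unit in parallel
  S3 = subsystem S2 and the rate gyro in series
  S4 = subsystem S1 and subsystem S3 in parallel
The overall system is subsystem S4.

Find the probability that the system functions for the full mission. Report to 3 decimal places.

R(data-bus coupler) = exp(−0.000099 × 1000) = 0.90574
R(air-data computer) = exp(−0.00014 × 1000) = 0.86936
R(flight-control processor) = exp(−0.00011 × 1000) = 0.89583
R(attitude reference unit) = exp(−0.00012 × 1000) = 0.88692
R(rate gyro) = exp(−0.000091 × 1000) = 0.91302
Series (data-bus coupler and air-data computer): 0.90574 × 0.86936 = 0.78741
Parallel (flight-control processor and attitude reference unit): 1 − (1 − 0.89583)(1 − 0.88692) = 0.98822
Series ([0.98822] and rate gyro): 0.98822 × 0.91302 = 0.90226
Parallel ([0.78741] and [0.90226]): 1 − (1 − 0.78741)(1 − 0.90226) = 0.979

0.979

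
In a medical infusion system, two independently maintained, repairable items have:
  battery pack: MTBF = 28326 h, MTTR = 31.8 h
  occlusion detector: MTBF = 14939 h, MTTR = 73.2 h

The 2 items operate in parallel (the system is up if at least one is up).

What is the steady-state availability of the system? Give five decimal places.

A(battery pack) = MTBF/(MTBF+MTTR) = 28326/(28326+31.8) = 0.998879
A(occlusion detector) = MTBF/(MTBF+MTTR) = 14939/(14939+73.2) = 0.995124
Parallel availability: 1 − (1 − 0.998879)(1 − 0.995124) = 0.99999

0.99999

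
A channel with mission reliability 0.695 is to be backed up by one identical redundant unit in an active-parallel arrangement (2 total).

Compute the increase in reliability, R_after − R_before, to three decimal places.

0.212

R_before = 0.695
R_after = 1 − (1 − 0.695)^2 = 0.907
ΔR = 0.907 − 0.695 = 0.212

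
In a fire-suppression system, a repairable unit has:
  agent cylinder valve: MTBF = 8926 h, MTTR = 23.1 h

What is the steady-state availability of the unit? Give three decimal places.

A(agent cylinder valve) = MTBF/(MTBF+MTTR) = 8926/(8926+23.1) = 0.997

0.997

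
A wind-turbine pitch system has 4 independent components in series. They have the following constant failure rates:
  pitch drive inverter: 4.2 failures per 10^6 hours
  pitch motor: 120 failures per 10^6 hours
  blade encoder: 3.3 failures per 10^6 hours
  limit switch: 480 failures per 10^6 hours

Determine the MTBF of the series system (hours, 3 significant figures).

Series of exponential components: λ_sys = Σ λ_i
λ_sys = 0.0000042 + 0.00012 + 0.0000033 + 0.00048 = 6.0750e-04 /h
MTBF = 1 / λ_sys = 1650 h

1650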